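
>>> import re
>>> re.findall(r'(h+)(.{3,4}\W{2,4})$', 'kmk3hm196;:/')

The pattern matches one or more of a literal 'h' (captured); then 3 to 4 of any character, then 2 to 4 of a non-word character (captured); then anchored at the end.
Walking the string: at [4:12] match 'hm196;:/', groups = ('h', 'm196;:/').
2 groups means the one result is a tuple of 2 captured strings — 1 here.

[('h', 'm196;:/')]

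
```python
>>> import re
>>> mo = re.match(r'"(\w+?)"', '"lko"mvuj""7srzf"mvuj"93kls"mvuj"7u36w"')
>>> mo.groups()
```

('lko',)

`match` is anchored at position 0; if the pattern doesn't fit there, it returns None.
The match spans [0:5] → '"lko"'.
Captured: group 1 = 'lko'.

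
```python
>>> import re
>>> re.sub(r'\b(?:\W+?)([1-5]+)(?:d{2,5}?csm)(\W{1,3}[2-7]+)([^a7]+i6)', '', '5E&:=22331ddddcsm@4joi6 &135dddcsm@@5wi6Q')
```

'5EQ'

The pattern matches a word boundary (`\b`, zero-width); then one or more of a non-word character (lazy) (non-capturing group); then one or more of a character in [1-5] (captured); then 2 to 5 of a literal 'd' (lazy), then the literal 'csm' (non-capturing group); then 1 to 3 of a non-word character, then one or more of a character in [2-7] (captured); then one or more of any character except [a7], then the literal 'i6' (captured).
`sub` substitutes '' at each match site.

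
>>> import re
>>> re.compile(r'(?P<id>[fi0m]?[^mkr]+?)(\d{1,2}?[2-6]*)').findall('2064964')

[('2', '064'), ('9', '64')]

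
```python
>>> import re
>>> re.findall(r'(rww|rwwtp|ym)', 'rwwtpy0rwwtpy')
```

The regex engine tests alternatives in the order written; an earlier branch that matches wins even if a later one would match more.
Walking the string: at [0:3] match 'rww', group 1 = 'rww'; at [7:10] match 'rww', group 1 = 'rww'.
Because there's exactly one group, `findall` drops the full match and keeps group 1 from each hit.

['rww', 'rww']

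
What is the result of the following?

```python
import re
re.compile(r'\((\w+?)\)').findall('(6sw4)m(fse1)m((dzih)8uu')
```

Because there's exactly one group, `findall` drops the full match and keeps group 1 from each hit.

['6sw4', 'fse1', 'dzih']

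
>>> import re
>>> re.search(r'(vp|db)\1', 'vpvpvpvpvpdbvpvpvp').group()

A backreference is literal: `\1` must see the identical characters the first group matched.
`re.search` tries every starting position until one works.
The match spans [0:4] → 'vpvp'.
Captured: group 1 = 'vp'.

'vpvp'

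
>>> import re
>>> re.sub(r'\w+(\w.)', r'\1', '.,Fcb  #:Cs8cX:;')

This matches one or more of a word character; then a word character, then any character (captured).
Matches: at [2:6] → 'Fcb '; at [9:15] → 'Cs8cX:'.
Each match is replaced using the text its own group 1 captured.

'.,b  #:X:;'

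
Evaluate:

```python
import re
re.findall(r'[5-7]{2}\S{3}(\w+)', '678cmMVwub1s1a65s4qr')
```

['MVwub1s1a65s4qr']

This matches exactly 2 of a character in [5-7], then exactly 3 of a non-whitespace character; then one or more of a word character (captured).
With a single group, `findall` returns only what that group captured — 1 item.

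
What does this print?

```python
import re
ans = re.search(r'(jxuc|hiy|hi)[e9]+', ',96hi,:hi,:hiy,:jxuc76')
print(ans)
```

None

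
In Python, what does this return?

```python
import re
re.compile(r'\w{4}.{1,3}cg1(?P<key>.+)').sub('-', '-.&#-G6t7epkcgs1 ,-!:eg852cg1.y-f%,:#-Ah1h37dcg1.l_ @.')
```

The pattern matches exactly 4 of a word character, then 1 to 3 of any character, then the literal 'cg1'; then one or more of any character (captured as 'key').
Matches: at [21:54] → 'eg852cg1.y-f%,:#-Ah1h37dcg1.l_ @.'.
Every occurrence is swapped for '-'.

'-.&#-G6t7epkcgs1 ,-!:-'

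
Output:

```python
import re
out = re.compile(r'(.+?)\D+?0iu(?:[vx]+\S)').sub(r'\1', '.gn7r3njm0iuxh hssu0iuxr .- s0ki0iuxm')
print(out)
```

Pattern: one or more of any character (lazy) (captured); then one or more of a non-digit (lazy), then the literal '0iu'; then one or more of one of [vx], then a non-whitespace character (non-capturing group).
Matches: at [0:14] → '.gn7r3njm0iuxh'; at [14:24] → ' hssu0iuxr'; at [24:37] → ' .- s0ki0iuxm'.
The replacement refers to a captured group, so each match is rewritten using its own captured text.

.gn7r3  .- s0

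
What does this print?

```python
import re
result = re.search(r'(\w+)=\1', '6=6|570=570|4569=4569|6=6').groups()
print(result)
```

`\1` has to match the exact text group 1 already captured.
Unlike `match`, `search` isn't anchored — it looks for the pattern anywhere in the string.
The match spans [0:3] → '6=6'.
Captured: group 1 = '6'.

('6',)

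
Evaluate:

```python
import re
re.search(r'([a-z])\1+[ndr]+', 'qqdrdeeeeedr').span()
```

(0, 5)

`\1` has to match the exact text group 1 already captured.
The match spans [0:5] → 'qqdrd'.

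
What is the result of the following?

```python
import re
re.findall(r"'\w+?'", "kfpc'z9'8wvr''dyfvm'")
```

["'z9'", "'dyfvm'"]

Matches: at [4:8] → "'z9'"; at [13:20] → "'dyfvm'".
Since nothing is captured, `findall` lists the 2 matched substrings directly.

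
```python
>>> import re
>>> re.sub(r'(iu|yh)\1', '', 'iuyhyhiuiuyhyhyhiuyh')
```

A backreference is literal: `\1` must see the identical characters the first group matched.
Matches: at [2:6] → 'yhyh'; at [6:10] → 'iuiu'; at [10:14] → 'yhyh'.
Each match is replaced by ''.

'iuyhiuyh'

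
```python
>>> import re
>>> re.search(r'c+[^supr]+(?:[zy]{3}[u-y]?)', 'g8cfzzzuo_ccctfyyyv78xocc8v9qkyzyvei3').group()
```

'cfzzzu'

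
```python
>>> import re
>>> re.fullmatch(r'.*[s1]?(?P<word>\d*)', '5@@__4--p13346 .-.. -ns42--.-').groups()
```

('',)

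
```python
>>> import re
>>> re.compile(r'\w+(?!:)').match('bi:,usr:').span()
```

(0, 1)

`re.match` only tries the pattern at the start of the string.
The match spans [0:1] → 'b'.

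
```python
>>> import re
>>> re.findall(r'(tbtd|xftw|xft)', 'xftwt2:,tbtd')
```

['xftw', 'tbtd']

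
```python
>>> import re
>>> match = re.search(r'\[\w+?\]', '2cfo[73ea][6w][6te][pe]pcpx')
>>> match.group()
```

'[73ea]'

`re.search` scans for the first position where the pattern succeeds.
The match spans [4:10] → '[73ea]'.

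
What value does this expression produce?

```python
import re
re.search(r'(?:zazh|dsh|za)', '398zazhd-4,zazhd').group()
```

'zazh'

`|` is ordered: at each position the engine commits to the first alternative that works.
Unlike `match`, `search` isn't anchored — it looks for the pattern anywhere in the string.
The match spans [3:7] → 'zazh'.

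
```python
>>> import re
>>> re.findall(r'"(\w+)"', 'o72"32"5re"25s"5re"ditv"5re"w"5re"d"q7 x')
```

Scanning left to right: at [3:7] match '"32"', group 1 = '32'; at [10:15] match '"25s"', group 1 = '25s'; at [18:24] match '"ditv"', group 1 = 'ditv'; at [27:30] match '"w"', group 1 = 'w'; at [33:36] match '"d"', group 1 = 'd'.
Because there's exactly one group, `findall` drops the full match and keeps group 1 from each hit.

['32', '25s', 'ditv', 'w', 'd']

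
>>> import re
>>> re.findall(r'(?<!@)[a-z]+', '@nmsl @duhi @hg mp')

['msl', 'uhi', 'g', 'mp']

The negative lookahead/lookbehind blocks any match where the forbidden context is present.
Scanning left to right: at [2:5] → 'msl'; at [8:11] → 'uhi'; at [14:15] → 'g'; at [16:18] → 'mp'.
`findall` yields the raw match text (4 of them) because the pattern has no groups.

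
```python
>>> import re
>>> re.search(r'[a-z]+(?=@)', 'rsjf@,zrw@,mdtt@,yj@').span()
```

(0, 4)

The positive lookaround only admits positions where the adjacent text matches; those characters stay outside the span.
Unlike `match`, `search` isn't anchored — it looks for the pattern anywhere in the string.
The match spans [0:4] → 'rsjf'.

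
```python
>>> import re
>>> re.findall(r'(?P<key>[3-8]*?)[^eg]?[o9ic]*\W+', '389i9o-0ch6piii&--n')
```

['3', '6']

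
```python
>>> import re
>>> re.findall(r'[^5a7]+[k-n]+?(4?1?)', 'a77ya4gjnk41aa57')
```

['41']

This matches one or more of any character except [5a7], then one or more of a character in [k-n] (lazy); then optionally a literal '4', then optionally a literal '1' (captured).
`findall` collects group 1 from the one match (1 total).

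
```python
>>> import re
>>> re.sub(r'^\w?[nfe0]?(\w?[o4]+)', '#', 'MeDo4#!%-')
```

This matches anchored at the start of the string; then optionally a word character; then optionally one of [nfe0]; then optionally a word character, then one or more of one of [o4] (captured).
Matches: at [0:5] → 'MeDo4'.
Every occurrence is swapped for '#'.

'##!%-'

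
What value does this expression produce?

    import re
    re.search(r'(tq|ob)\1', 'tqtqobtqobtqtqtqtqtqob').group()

After group 1 captures some text, `\1` only succeeds where that same text appears again.
`search` walks the string left to right and returns the first match it finds.
The match spans [0:4] → 'tqtq'.
Captured: group 1 = 'tq'.

'tqtq'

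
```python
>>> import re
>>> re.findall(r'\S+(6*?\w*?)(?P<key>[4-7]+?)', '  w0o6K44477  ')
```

Pattern: one or more of a non-whitespace character; then zero or more of the literal '6' (lazy), then zero or more of a word character (lazy) (captured); then one or more of a character in [4-7] (lazy) (captured as 'key').
Scanning left to right: at [2:12] match 'w0o6K44477', groups = ('', '7').
2 groups means the one result is a tuple of 2 captured strings — 1 here.

[('', '7')]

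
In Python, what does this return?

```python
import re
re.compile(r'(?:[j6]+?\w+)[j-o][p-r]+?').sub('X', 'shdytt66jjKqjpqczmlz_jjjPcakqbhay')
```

'shdyttXbhay'

This matches one or more of one of [j6] (lazy), then one or more of a word character (non-capturing group); then a character in [j-o]; then one or more of a character in [p-r] (lazy).
Each match is replaced by 'X'.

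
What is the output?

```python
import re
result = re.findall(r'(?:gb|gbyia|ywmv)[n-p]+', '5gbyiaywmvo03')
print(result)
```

Walking the string: at [6:11] → 'ywmvo'.
Since nothing is captured, `findall` lists the 1 matched substring directly.

['ywmvo']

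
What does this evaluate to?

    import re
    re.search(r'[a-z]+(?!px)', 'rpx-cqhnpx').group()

The negative lookaround is zero-width — it rules out positions where the adjacent text would match, without consuming anything.
The match spans [0:3] → 'rpx'.

'rpx'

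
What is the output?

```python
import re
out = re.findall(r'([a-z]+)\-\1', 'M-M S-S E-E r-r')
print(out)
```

The backreference `\1` re-matches whatever the first group consumed, character for character.
Matches: at [12:15] match 'r-r', group 1 = 'r'.
One capturing group, so `findall` returns just the captured substring from the one match — 1 in all.

['r']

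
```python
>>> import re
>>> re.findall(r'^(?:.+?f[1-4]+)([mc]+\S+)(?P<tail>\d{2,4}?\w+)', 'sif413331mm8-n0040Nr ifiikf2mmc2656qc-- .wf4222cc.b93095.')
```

Multiple groups make `findall` return tuples — one 2-tuple for the one match.

[('mm8-n00', '40Nr')]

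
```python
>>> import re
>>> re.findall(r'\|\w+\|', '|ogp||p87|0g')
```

['|ogp|', '|p87|']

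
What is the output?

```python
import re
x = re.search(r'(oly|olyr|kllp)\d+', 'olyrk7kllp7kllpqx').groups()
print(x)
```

('kllp',)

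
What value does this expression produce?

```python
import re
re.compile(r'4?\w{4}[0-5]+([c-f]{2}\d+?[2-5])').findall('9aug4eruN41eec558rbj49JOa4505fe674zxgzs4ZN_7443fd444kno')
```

['fe674', 'fd44']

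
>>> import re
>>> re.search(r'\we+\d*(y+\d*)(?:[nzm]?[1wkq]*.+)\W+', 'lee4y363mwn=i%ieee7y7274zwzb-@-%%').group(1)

The pattern matches a word character; then one or more of the literal 'e', then zero or more of a digit; then one or more of the literal 'y', then zero or more of a digit (captured); then optionally one of [nzm], then zero or more of one of [1wkq], then one or more of any character (non-capturing group); then one or more of a non-word character.
Unlike `match`, `search` isn't anchored — it looks for the pattern anywhere in the string.
The match spans [0:33] → 'lee4y363mwn=i%ieee7y7274zwzb-@-%%'.
Captured: group 1 = 'y363'.

'y363'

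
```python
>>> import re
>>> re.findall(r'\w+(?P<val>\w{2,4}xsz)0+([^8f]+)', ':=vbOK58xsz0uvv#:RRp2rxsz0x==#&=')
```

[('58xsz', 'uvv#:RRp2rxsz0x==#&=')]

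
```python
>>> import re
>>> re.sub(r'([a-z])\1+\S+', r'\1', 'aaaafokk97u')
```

'a'

`\1` has to match the exact text group 1 already captured.
Matches: at [0:11] → 'aaaafokk97u'.
The replacement refers to a captured group, so each match is rewritten using its own captured text.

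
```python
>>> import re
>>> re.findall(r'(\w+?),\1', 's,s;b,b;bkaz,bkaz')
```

['s', 'b', 'bkaz']

The backreference `\1` re-matches whatever the first group consumed, character for character.
Scanning left to right: at [0:3] match 's,s', group 1 = 's'; at [4:7] match 'b,b', group 1 = 'b'; at [8:17] match 'bkaz,bkaz', group 1 = 'bkaz'.
Because there's exactly one group, `findall` drops the full match and keeps group 1 from each hit.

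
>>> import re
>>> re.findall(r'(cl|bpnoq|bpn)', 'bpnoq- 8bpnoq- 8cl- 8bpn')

['bpnoq', 'bpnoq', 'cl', 'bpn']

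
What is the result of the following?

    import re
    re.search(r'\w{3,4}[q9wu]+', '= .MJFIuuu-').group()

This matches 3 to 4 of a word character; then one or more of one of [q9wu].
`re.search` tries every starting position until one works.
The match spans [3:10] → 'MJFIuuu'.

'MJFIuuu'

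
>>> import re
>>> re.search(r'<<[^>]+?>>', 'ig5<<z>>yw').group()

'<<z>>'

The match spans [3:8] → '<<z>>'.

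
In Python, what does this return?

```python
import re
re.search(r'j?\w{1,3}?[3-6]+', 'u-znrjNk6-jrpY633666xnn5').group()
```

'jNk6'

The match spans [5:9] → 'jNk6'.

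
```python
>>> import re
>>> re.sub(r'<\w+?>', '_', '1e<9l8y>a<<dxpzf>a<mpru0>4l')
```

Each match is replaced by '_'.

'1e_a<_a_4l'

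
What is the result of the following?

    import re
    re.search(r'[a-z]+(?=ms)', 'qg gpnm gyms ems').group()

'gy'

The lookaround is zero-width — it requires the adjacent text to match without consuming it, so the asserted text isn't part of the match.
`search` walks the string left to right and returns the first match it finds.
The match spans [8:10] → 'gy'.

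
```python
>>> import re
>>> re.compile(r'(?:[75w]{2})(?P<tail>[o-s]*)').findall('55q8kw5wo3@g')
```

`findall` collects group 1 from each match (2 total).

['q', '']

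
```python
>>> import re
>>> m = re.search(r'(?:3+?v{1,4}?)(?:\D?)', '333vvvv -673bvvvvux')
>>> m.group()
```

'333vv'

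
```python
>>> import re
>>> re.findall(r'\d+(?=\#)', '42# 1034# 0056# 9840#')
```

['42', '1034', '0056', '9840']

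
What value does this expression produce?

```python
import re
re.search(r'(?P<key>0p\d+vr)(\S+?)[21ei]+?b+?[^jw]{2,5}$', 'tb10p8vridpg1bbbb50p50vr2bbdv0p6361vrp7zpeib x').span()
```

(3, 46)

Pattern: the literal '0p', then one or more of a digit, then the literal 'vr' (captured as 'key'); then one or more of a non-whitespace character (lazy) (captured); then one or more of one of [21ei] (lazy), then one or more of the literal 'b' (lazy), then 2 to 5 of any character except [jw]; then anchored at the end.
`re.search` scans for the first position where the pattern succeeds.
The match spans [3:46] → '0p8vridpg1bbbb50p50vr2bbdv0p6361vrp7zpeib x'.
Captured: group 1 = '0p8vr', group 2 = 'idpg1bbbb50p50vr2bbdv0p6361vrp7zp'.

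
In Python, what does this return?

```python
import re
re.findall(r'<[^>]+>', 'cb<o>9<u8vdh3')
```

Matches: at [2:5] → '<o>'.
`findall` yields the raw match text (1 of them) because the pattern has no groups.

['<o>']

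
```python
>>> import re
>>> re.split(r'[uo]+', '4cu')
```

['4c', '']

Pattern: one or more of one of [uo].
Matches to split on: at [2:3] → 'u'.
Each match becomes a cut point; 2 segments remain.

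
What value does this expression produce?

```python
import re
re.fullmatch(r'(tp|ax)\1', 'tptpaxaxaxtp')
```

None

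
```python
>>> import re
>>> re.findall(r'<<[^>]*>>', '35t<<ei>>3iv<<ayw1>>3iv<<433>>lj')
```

['<<ei>>', '<<ayw1>>', '<<433>>']

Scanning left to right: at [3:9] → '<<ei>>'; at [12:20] → '<<ayw1>>'; at [23:30] → '<<433>>'.
`findall` yields the raw match text (3 of them) because the pattern has no groups.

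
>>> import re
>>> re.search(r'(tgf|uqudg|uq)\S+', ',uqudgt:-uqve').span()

`search` walks the string left to right and returns the first match it finds.
The match spans [1:13] → 'uqudgt:-uqve'.
Captured: group 1 = 'uqudg'.

(1, 13)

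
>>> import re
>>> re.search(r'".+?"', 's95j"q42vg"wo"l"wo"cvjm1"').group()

'"q42vg"'

A non-greedy quantifier consumes as few characters as it can — just enough that the remainder of the pattern still matches from where it stops; whatever follows it matches normally.
Unlike `match`, `search` isn't anchored — it looks for the pattern anywhere in the string.
The match spans [4:11] → '"q42vg"'.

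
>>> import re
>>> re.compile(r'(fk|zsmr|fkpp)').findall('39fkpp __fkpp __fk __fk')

Alternation tries branches left to right and keeps the first one that lets the overall match succeed at that position.
One capturing group, so `findall` returns just the captured substring from each match — 4 in all.

['fk', 'fk', 'fk', 'fk']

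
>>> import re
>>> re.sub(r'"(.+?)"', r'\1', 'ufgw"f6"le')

'ufgwf6le'

Matches: at [4:8] → '"f6"'.
Each match is replaced using the text its own group 1 captured.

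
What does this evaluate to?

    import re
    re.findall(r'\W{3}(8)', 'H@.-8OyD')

Pattern: exactly 3 of a non-word character; then a literal '8' (captured).
Scanning left to right: at [1:5] match '@.-8', group 1 = '8'.
With a single group, `findall` returns only what that group captured — 1 item.

['8']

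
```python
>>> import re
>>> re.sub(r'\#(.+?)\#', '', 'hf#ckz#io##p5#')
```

'hfio'

A `+?`/`*?`/`{m,n}?` starts at its minimum and grows only as far as needed for what follows to match.
Matches: at [2:7] → '#ckz#'; at [9:14] → '##p5#'.
`sub` substitutes '' at each match site.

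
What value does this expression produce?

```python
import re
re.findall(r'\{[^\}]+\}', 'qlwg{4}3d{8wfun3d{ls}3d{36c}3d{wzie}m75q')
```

['{4}', '{8wfun3d{ls}', '{36c}', '{wzie}']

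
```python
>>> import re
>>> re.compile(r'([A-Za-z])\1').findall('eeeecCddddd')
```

After group 1 captures some text, `\1` only succeeds where that same text appears again.
Scanning left to right: at [0:2] match 'ee', group 1 = 'e'; at [2:4] match 'ee', group 1 = 'e'; at [6:8] match 'dd', group 1 = 'd'; at [8:10] match 'dd', group 1 = 'd'.
Because there's exactly one group, `findall` drops the full match and keeps group 1 from each hit.

['e', 'e', 'd', 'd']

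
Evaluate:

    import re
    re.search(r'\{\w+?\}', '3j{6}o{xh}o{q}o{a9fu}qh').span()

(2, 5)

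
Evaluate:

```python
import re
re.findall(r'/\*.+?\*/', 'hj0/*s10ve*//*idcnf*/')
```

['/*s10ve*/', '/*idcnf*/']

Because the quantifier is non-greedy, it stops expanding at the earliest point where the rest of the pattern can succeed.
Matches: at [3:12] → '/*s10ve*/'; at [12:21] → '/*idcnf*/'.
Since nothing is captured, `findall` lists the 2 matched substrings directly.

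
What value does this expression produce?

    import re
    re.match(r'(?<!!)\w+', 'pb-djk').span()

With `match`, the pattern is implicitly anchored at the beginning.
The match spans [0:2] → 'pb'.

(0, 2)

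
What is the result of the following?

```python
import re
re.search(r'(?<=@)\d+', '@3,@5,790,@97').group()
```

The lookaround is zero-width — it requires the adjacent text to match without consuming it, so the asserted text isn't part of the match.
Unlike `match`, `search` isn't anchored — it looks for the pattern anywhere in the string.
The match spans [1:2] → '3'.

'3'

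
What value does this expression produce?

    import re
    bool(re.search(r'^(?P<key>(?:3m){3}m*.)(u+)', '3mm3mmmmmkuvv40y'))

Pattern: anchored at the start of the string; then the literal '3m' repeated 3 times, then zero or more of the literal 'm', then any character (captured as 'key'); then one or more of a literal 'u' (captured).
Unlike `match`, `search` isn't anchored — it looks for the pattern anywhere in the string.
Here the pattern never matches, so the call returns None, and `bool(None)` is False.

False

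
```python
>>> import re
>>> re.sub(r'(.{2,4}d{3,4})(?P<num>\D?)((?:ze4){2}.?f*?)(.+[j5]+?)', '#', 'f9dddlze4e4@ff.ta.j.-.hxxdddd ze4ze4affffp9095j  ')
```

'f9dddlze4e4@ff.ta.j.-#  '

Pattern: 2 to 4 of any character, then 3 to 4 of a literal 'd' (captured); then optionally a non-digit (captured as 'num'); then the literal 'ze4' repeated 2 times, then optionally any character, then zero or more of the literal 'f' (lazy) (captured); then one or more of any character, then one or more of one of [j5] (lazy) (captured).
Matches: at [21:47] → '.hxxdddd ze4ze4affffp9095j'.
Every occurrence is swapped for '#'.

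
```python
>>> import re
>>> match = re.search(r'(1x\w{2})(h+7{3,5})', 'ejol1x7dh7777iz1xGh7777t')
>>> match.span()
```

(4, 13)

Pattern: the literal '1x', then exactly 2 of a word character (captured); then one or more of a literal 'h', then 3 to 5 of the literal '7' (captured).
`search` walks the string left to right and returns the first match it finds.
The match spans [4:13] → '1x7dh7777'.
Captured: group 1 = '1x7d', group 2 = 'h7777'.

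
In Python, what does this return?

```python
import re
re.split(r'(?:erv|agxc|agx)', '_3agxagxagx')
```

['_3', '', '', '']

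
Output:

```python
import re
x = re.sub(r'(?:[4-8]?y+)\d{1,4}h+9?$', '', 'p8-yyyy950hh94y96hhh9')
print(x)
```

p8-yyyy950hh9

The pattern matches optionally a character in [4-8], then one or more of a literal 'y' (non-capturing group); then 1 to 4 of a digit, then one or more of a literal 'h', then optionally a literal '9'; then anchored at the end.
Every occurrence is swapped for ''.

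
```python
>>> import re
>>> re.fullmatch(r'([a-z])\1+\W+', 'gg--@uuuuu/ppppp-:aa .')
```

For `fullmatch`, every character of the input must be accounted for by the pattern.
Here there's no way to consume every character, so the call returns None.

None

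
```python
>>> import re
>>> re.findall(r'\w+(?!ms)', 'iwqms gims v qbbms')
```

['iwqms', 'gims', 'v', 'qbbms']

`(?!…)`/`(?<!…)` only lets a position through if the neighbouring text does NOT match; no characters are consumed.
Matches: at [0:5] → 'iwqms'; at [6:10] → 'gims'; at [11:12] → 'v'; at [13:18] → 'qbbms'.
With no groups in the pattern, `findall` gives back each whole match — 4 here.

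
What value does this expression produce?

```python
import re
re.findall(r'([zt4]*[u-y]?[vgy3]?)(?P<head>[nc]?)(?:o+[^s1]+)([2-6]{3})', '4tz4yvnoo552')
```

`findall` packs the 3 group values into a tuple for every match.

[('4tz4yv', 'n', '552')]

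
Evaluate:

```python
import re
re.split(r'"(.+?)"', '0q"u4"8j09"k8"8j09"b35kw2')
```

['0q', 'u4', '8j09', 'k8', '8j09"b35kw2']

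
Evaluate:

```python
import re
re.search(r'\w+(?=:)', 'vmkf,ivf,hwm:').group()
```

'hwm'

Because the assertion is zero-width, the text it checks is not consumed and won't appear in the result.
`re.search` tries every starting position until one works.
The match spans [9:12] → 'hwm'.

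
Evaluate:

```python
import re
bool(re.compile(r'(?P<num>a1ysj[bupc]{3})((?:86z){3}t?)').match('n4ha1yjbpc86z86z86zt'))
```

False

With `match`, the pattern is implicitly anchored at the beginning.
Here the string doesn't start with a match, so the call returns None, and `bool(None)` is False.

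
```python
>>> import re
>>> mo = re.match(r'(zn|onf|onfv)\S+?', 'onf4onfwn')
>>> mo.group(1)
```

The match spans [0:4] → 'onf4'.
Captured: group 1 = 'onf'.

'onf'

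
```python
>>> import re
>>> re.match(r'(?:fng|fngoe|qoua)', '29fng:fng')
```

None

`match` is anchored at position 0; if the pattern doesn't fit there, it returns None.
Here position 0 doesn't satisfy it, so the call returns None.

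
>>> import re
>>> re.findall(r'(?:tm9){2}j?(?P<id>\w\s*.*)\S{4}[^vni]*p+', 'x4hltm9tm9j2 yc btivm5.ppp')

['2 yc btivm']

The pattern matches the literal 'tm9' repeated 2 times, then optionally the literal 'j'; then a word character, then zero or more of whitespace, then zero or more of any character (captured as 'id'); then exactly 4 of a non-whitespace character, then zero or more of any character except [vni], then one or more of a literal 'p'.
Walking the string: at [4:26] match 'tm9tm9j2 yc btivm5.ppp', group 1 = '2 yc btivm'.
With a single group, `findall` returns only what that group captured — 1 item.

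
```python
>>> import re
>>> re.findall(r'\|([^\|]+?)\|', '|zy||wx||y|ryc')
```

['zy', 'wx', 'y']

`findall` collects group 1 from each match (3 total).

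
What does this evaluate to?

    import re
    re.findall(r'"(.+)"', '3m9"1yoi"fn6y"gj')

With a single group, `findall` returns only what that group captured — 1 item.

['1yoi"fn6y']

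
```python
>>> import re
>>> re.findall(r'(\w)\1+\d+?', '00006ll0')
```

['0', 'l']

`\1` has to match the exact text group 1 already captured.
Walking the string: at [0:5] match '00006', group 1 = '0'; at [5:8] match 'll0', group 1 = 'l'.
Because there's exactly one group, `findall` drops the full match and keeps group 1 from each hit.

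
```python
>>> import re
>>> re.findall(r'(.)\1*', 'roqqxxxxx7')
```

['r', 'o', 'q', 'x', '7']

A backreference is literal: `\1` must see the identical characters the first group matched.
Matches: at [0:1] match 'r', group 1 = 'r'; at [1:2] match 'o', group 1 = 'o'; at [2:4] match 'qq', group 1 = 'q'; at [4:9] match 'xxxxx', group 1 = 'x'; at [9:10] match '7', group 1 = '7'.
One capturing group, so `findall` returns just the captured substring from each match — 5 in all.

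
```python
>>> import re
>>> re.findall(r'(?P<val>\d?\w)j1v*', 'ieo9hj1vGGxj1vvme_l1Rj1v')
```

['9h', 'x', '1R']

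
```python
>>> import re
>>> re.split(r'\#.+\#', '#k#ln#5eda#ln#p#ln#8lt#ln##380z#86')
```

['', '86']

Matches to split on: at [0:32] → '#k#ln#5eda#ln#p#ln#8lt#ln##380z#'.
The string is cut at each match, leaving 2 pieces.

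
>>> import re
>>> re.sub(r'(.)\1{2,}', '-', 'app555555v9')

After group 1 captures some text, `\1` only succeeds where that same text appears again.
Matches: at [3:9] → '555555'.
Each match is replaced by '-'.

'app-v9'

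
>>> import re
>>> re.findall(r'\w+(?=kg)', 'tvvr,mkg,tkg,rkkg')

['m', 't', 'rk']

Lookahead/lookbehind check context without consuming it, so the matched span excludes the asserted characters.
Scanning left to right: at [5:6] → 'm'; at [9:10] → 't'; at [13:15] → 'rk'.
Since nothing is captured, `findall` lists the 3 matched substrings directly.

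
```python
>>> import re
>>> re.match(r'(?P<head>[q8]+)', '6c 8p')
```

None

Pattern: one or more of one of [q8] (captured as 'head').
`re.match` won't scan ahead — the pattern has to work from the very first character.
Here position 0 doesn't satisfy it, so the call returns None.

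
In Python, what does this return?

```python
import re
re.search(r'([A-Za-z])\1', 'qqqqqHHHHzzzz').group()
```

'qq'

After group 1 captures some text, `\1` only succeeds where that same text appears again.
`re.search` scans for the first position where the pattern succeeds.
The match spans [0:2] → 'qq'.
Captured: group 1 = 'q'.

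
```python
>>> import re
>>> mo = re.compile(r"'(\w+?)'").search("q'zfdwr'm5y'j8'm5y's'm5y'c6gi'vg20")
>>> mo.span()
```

(1, 8)

The match spans [1:8] → "'zfdwr'".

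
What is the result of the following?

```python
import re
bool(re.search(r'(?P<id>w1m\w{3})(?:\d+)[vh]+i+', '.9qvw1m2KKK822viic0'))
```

False

Pattern: the literal 'w1m', then exactly 3 of a word character (captured as 'id'); then one or more of a digit (non-capturing group); then one or more of one of [vh], then one or more of the literal 'i'.
Here no position works, so the call returns None, and `bool(None)` is False.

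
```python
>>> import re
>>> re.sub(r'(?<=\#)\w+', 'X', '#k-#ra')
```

'#X-#X'

Lookahead/lookbehind check context without consuming it, so the matched span excludes the asserted characters.
Matches: at [1:2] → 'k'; at [4:6] → 'ra'.
Every occurrence is swapped for 'X'.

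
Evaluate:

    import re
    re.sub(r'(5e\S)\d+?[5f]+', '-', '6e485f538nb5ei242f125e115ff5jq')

The pattern matches the literal '5e', then a non-whitespace character (captured); then one or more of a digit (lazy); then one or more of one of [5f].
Each match is replaced by '-'.

'6e485f538nb-12-jq'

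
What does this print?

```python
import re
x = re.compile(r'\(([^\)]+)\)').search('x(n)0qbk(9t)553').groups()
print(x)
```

`re.search` scans for the first position where the pattern succeeds.
The match spans [1:4] → '(n)'.
Captured: group 1 = 'n'.

('n',)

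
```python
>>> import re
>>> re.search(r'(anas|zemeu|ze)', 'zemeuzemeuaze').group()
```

'zemeu'

Alternation isn't longest-match — the leftmost alternative that fits at this position is chosen.
`re.search` tries every starting position until one works.
The match spans [0:5] → 'zemeu'.
Captured: group 1 = 'zemeu'.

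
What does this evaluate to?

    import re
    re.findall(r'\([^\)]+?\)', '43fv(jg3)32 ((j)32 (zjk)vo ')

Matches: at [4:9] → '(jg3)'; at [12:16] → '((j)'; at [19:24] → '(zjk)'.
`findall` yields the raw match text (3 of them) because the pattern has no groups.

['(jg3)', '((j)', '(zjk)']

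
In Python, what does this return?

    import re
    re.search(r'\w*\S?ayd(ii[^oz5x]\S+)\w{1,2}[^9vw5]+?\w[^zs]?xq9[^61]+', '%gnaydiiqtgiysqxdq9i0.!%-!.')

The pattern matches zero or more of a word character, then optionally a non-whitespace character, then the literal 'ayd'; then the literal 'ii', then any character except [oz5x], then one or more of a non-whitespace character (captured); then 1 to 2 of a word character, then one or more of any character except [9vw5] (lazy); then a word character, then optionally any character except [zs], then the literal 'xq9'; then one or more of any character except [61].
`search` walks the string left to right and returns the first match it finds.
Here nothing in the string fits, so the call returns None.

None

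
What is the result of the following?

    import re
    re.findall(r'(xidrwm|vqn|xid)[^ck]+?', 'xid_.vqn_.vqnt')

['xid', 'vqn', 'vqn']

Scanning left to right: at [0:4] match 'xid_', group 1 = 'xid'; at [5:9] match 'vqn_', group 1 = 'vqn'; at [10:14] match 'vqnt', group 1 = 'vqn'.
Because there's exactly one group, `findall` drops the full match and keeps group 1 from each hit.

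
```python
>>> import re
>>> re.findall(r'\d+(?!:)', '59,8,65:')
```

['59', '8', '6']

`(?!…)`/`(?<!…)` only lets a position through if the neighbouring text does NOT match; no characters are consumed.
`findall` yields the raw match text (3 of them) because the pattern has no groups.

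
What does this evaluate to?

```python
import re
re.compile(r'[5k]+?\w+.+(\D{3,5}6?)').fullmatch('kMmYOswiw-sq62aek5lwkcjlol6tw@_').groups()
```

('w@_',)

Pattern: one or more of one of [5k] (lazy); then one or more of a word character, then one or more of any character; then 3 to 5 of a non-digit, then optionally a literal '6' (captured).
For `fullmatch`, every character of the input must be accounted for by the pattern.
The match spans [0:31] → 'kMmYOswiw-sq62aek5lwkcjlol6tw@_'.
Captured: group 1 = 'w@_'.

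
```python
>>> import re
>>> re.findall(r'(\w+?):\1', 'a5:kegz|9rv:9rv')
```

['9rv']

After group 1 captures some text, `\1` only succeeds where that same text appears again.
With a single group, `findall` returns only what that group captured — 1 item.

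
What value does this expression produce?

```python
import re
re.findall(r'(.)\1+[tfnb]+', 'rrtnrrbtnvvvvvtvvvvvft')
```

['r', 'r', 'v', 'v']

After group 1 captures some text, `\1` only succeeds where that same text appears again.
Matches: at [0:4] match 'rrtn', group 1 = 'r'; at [4:9] match 'rrbtn', group 1 = 'r'; at [9:15] match 'vvvvvt', group 1 = 'v'; at [15:22] match 'vvvvvft', group 1 = 'v'.
With a single group, `findall` returns only what that group captured — 4 items.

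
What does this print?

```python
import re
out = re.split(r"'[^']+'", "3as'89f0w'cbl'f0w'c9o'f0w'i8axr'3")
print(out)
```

['3as', 'cbl', 'c9o', "i8axr'3"]

Matches to split on: at [3:10] → "'89f0w'"; at [13:18] → "'f0w'"; at [21:26] → "'f0w'".
Splitting on the pattern gives 4 pieces.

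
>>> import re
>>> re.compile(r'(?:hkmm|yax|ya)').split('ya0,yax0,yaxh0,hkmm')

['', '0,', '0,', 'h0,', '']

Branches in `(...|...)` are attempted left-to-right; the first branch that allows the whole pattern to succeed is taken.
Matches to split on: at [0:2] → 'ya'; at [4:7] → 'yax'; at [9:12] → 'yax'; at [15:19] → 'hkmm'.
`split` removes every match and returns the 5 fragments in between.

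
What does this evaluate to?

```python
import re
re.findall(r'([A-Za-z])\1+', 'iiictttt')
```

['i', 't']

The backreference `\1` re-matches whatever the first group consumed, character for character.
Matches: at [0:3] match 'iii', group 1 = 'i'; at [4:8] match 'tttt', group 1 = 't'.
One capturing group, so `findall` returns just the captured substring from each match — 2 in all.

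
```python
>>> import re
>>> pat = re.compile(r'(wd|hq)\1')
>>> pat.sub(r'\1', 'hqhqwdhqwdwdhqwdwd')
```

'hqwdhqwdhqwd'

After group 1 captures some text, `\1` only succeeds where that same text appears again.
Matches: at [0:4] → 'hqhq'; at [8:12] → 'wdwd'; at [14:18] → 'wdwd'.
`\1` in the replacement pulls in group 1's text for each match.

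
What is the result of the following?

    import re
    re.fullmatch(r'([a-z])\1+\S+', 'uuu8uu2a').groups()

`\1` is not a pattern — it's the concrete string captured by group 1, re-applied verbatim.
For `fullmatch`, every character of the input must be accounted for by the pattern.
The match spans [0:8] → 'uuu8uu2a'.
Captured: group 1 = 'u'.

('u',)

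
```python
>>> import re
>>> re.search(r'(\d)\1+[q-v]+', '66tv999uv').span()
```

After group 1 captures some text, `\1` only succeeds where that same text appears again.
`re.search` scans for the first position where the pattern succeeds.
The match spans [0:4] → '66tv'.
Captured: group 1 = '6'.

(0, 4)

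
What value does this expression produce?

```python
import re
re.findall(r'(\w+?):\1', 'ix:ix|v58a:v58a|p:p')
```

`\1` has to match the exact text group 1 already captured.
With a single group, `findall` returns only what that group captured — 3 items.

['ix', 'v58a', 'p']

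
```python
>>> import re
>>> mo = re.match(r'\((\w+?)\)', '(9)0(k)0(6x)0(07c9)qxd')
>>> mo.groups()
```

`match` is anchored at position 0; if the pattern doesn't fit there, it returns None.
The match spans [0:3] → '(9)'.
Captured: group 1 = '9'.

('9',)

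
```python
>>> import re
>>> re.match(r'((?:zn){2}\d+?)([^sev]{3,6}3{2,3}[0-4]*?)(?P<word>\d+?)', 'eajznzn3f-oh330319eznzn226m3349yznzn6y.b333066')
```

`match` is anchored at position 0; if the pattern doesn't fit there, it returns None.
Here position 0 doesn't satisfy it, so the call returns None.

None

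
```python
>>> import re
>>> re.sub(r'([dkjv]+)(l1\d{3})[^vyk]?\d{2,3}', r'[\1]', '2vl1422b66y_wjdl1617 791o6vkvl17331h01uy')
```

'2[v]y_w[jd]o6vkvl17331h01uy'

The replacement refers to a captured group, so each match is rewritten using its own captured text.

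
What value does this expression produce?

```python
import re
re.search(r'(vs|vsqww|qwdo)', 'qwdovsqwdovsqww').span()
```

(0, 4)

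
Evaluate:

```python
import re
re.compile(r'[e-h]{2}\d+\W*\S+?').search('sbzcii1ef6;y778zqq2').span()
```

Lazy quantifiers expand one character at a time until the remainder of the pattern can match.
The match spans [7:12] → 'ef6;y'.

(7, 12)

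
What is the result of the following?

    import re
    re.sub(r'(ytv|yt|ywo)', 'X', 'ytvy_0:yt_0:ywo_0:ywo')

'Xy_0:X_0:X_0:X'

`|` is ordered: at each position the engine commits to the first alternative that works.
Matches: at [0:3] → 'ytv'; at [7:9] → 'yt'; at [12:15] → 'ywo'; at [18:21] → 'ywo'.
Every occurrence is swapped for 'X'.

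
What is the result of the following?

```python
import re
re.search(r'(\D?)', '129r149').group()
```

''

This matches optionally a non-digit (captured).
The match spans [0:0] → ''.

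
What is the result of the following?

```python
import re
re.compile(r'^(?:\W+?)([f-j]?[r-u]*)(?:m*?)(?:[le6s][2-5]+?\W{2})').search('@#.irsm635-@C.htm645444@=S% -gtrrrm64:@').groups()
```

The match spans [0:12] → '@#.irsm635-@'.
Captured: group 1 = 'irs'.

('irs',)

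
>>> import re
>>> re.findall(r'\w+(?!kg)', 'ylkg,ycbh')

['ylkg', 'ycbh']

A negative assertion filters positions out without eating any characters.
Scanning left to right: at [0:4] → 'ylkg'; at [5:9] → 'ycbh'.
`findall` yields the raw match text (2 of them) because the pattern has no groups.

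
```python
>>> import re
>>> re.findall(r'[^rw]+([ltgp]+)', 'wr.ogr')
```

Pattern: one or more of any character except [rw]; then one or more of one of [ltgp] (captured).
Walking the string: at [2:5] match '.og', group 1 = 'g'.
Because there's exactly one group, `findall` drops the full match and keeps group 1 from the one hit.

['g']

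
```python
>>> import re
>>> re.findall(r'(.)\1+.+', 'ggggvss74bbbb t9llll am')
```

`\1` has to match the exact text group 1 already captured.
Walking the string: at [0:23] match 'ggggvss74bbbb t9llll am', group 1 = 'g'.
One capturing group, so `findall` returns just the captured substring from the one match — 1 in all.

['g']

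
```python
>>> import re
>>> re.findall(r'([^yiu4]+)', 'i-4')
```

This matches one or more of any character except [yiu4] (captured).
Matches: at [1:2] match '-', group 1 = '-'.
`findall` collects group 1 from the one match (1 total).

['-']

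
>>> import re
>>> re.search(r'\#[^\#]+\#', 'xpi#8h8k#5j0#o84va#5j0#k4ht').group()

'#8h8k#'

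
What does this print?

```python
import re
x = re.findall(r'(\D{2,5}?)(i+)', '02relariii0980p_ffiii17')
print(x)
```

[('relar', 'iii'), ('p_ff', 'iii')]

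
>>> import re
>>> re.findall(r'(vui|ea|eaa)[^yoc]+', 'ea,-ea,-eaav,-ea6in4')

Because there's exactly one group, `findall` drops the full match and keeps group 1 from the one hit.

['ea']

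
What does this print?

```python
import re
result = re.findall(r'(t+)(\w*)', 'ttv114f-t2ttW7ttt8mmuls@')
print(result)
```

[('tt', 'v114f'), ('t', '2ttW7ttt8mmuls')]

The pattern matches one or more of a literal 't' (captured); then zero or more of a word character (captured).
Walking the string: at [0:7] match 'ttv114f', groups = ('tt', 'v114f'); at [8:23] match 't2ttW7ttt8mmuls', groups = ('t', '2ttW7ttt8mmuls').
With 2 capturing groups, `findall` returns a 2-tuple per match.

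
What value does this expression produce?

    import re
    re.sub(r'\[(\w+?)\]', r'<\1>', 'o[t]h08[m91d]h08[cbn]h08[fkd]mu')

Matches: at [1:4] → '[t]'; at [7:13] → '[m91d]'; at [16:21] → '[cbn]'; at [24:29] → '[fkd]'.
`\1` in the replacement pulls in group 1's text for each match.

'o<t>h08<m91d>h08<cbn>h08<fkd>mu'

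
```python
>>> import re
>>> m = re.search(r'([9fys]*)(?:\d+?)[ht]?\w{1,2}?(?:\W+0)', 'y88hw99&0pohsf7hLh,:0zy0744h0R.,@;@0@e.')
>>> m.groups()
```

This matches zero or more of one of [9fys] (captured); then one or more of a digit (lazy) (non-capturing group); then optionally one of [ht], then 1 to 2 of a word character (lazy); then one or more of a non-word character, then the literal '0' (non-capturing group).
`re.search` scans for the first position where the pattern succeeds.
The match spans [5:9] → '99&0'.
Captured: group 1 = ''.

('',)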